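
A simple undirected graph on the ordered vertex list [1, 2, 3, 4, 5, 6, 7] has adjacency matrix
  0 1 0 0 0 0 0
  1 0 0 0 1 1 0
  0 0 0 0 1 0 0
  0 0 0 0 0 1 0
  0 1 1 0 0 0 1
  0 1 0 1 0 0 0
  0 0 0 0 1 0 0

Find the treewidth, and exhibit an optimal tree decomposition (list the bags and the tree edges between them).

Every bag has size at most 2, so the width is 2 − 1 = 1 and tw(G) ≤ 1. G has an edge, so its treewidth is at least 1. Therefore the treewidth is 1.

Treewidth 1.
One such decomposition:
Bags: B1 = {3, 5}  B2 = {2, 5}  B3 = {2, 6}  B4 = {5, 7}  B5 = {1, 2}  B6 = {4, 6}
Tree: B1–B2, B2–B3, B1–B4, B3–B5, B3–B6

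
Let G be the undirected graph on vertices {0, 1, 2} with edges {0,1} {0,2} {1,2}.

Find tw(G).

2

A width-2 tree decomposition is:
Bags: B1 = {0, 1, 2}
Tree: (single bag)
A single bag containing all 3 vertices is trivially a valid decomposition of width 2. On the other hand G contains the 3-clique {0, 1, 2}. A clique must lie in a single bag of any decomposition, so no decomposition can have width below 2. Combining the bounds, tw(G) = 2.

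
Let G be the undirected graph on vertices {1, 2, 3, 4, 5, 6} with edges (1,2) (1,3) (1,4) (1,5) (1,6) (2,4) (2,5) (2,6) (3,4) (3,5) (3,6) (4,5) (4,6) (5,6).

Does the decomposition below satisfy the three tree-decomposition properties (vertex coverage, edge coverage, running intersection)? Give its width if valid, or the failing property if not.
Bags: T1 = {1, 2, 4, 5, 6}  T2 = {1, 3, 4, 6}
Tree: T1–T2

No — edge (5,3) lies in no bag.

A tree decomposition must satisfy three properties: every vertex lies in some bag; for every edge, both endpoints lie together in some bag; and for every vertex, the bags containing it form a connected subtree. Here edge (5,3) lies in no bag, so the decomposition is invalid.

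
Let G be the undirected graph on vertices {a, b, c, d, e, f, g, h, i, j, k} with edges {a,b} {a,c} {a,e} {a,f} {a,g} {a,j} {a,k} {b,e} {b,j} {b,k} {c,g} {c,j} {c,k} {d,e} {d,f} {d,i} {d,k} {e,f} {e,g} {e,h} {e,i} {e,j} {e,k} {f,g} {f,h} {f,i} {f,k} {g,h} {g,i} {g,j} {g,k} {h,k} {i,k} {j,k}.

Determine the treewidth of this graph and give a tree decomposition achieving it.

Treewidth 4.
One such decomposition:
Bags: B1 = {a, e, f, g, k}  B2 = {a, e, g, j, k}  B3 = {a, b, e, j, k}  B4 = {e, f, g, i, k}  B5 = {e, f, g, h, k}  B6 = {a, c, g, j, k}  B7 = {d, e, f, i, k}
Tree: B1–B2, B2–B3, B1–B4, B1–B5, B2–B6, B4–B7

Each bag holds 5 vertices, so the decomposition has width 4, which upper-bounds the treewidth. On the other hand G contains the 5-clique {a, e, g, j, k}. A clique must lie in a single bag of any decomposition, so no decomposition can have width below 4. The upper and lower bounds meet at 4, so that is the treewidth.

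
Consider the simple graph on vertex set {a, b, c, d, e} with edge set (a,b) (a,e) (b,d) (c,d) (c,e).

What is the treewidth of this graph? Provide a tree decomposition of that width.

Each bag holds 3 vertices, so the decomposition has width 2, which upper-bounds the treewidth. For the lower bound, G contains the cycle a–b–d–c–e–a, so G is not a forest; only forests have treewidth ≤ 1, hence tw(G) ≥ 2. The upper and lower bounds meet at 2, so that is the treewidth.

Treewidth 2.
One optimal decomposition is:
Bags: B1 = {a, b, d}  B2 = {a, c, d}  B3 = {a, c, e}
Tree: B1–B2, B2–B3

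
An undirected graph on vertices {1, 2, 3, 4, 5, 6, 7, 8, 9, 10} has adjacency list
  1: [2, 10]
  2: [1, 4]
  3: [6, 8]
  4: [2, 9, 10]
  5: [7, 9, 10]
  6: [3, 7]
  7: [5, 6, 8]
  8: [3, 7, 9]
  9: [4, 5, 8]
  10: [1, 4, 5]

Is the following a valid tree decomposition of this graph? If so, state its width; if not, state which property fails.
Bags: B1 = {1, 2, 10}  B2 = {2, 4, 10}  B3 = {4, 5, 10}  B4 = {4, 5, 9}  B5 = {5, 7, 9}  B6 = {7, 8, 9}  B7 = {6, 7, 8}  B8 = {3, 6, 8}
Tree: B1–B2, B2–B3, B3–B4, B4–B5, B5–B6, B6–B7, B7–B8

Yes; width 2.

Checking the three conditions: (i) the bags cover all of {1, 2, 3, 4, 5, 6, 7, 8, 9, 10}; (ii) for each edge, some bag contains both endpoints; (iii) the bags containing any fixed vertex form a subtree. All hold, so the decomposition is valid with width 3 − 1 = 2.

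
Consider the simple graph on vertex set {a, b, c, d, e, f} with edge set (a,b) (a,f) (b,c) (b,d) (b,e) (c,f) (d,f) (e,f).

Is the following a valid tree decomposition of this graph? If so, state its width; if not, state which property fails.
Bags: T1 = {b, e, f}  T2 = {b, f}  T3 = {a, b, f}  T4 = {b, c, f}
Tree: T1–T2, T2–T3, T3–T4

No — vertex d appears in no bag.

A tree decomposition must satisfy three properties: every vertex lies in some bag; for every edge, both endpoints lie together in some bag; and for every vertex, the bags containing it form a connected subtree. Here vertex d appears in no bag, so the decomposition is invalid.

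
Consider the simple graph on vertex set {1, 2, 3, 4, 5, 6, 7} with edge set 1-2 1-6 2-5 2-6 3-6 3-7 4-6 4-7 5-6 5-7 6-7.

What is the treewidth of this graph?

A width-2 tree decomposition is:
Bags: B1 = {3, 6, 7}  B2 = {5, 6, 7}  B3 = {2, 5, 6}  B4 = {4, 6, 7}  B5 = {1, 2, 6}
Tree: B1–B2, B2–B3, B2–B4, B3–B5
Each bag holds 3 vertices, so the decomposition has width 2, which upper-bounds the treewidth. On the other hand G contains the 3-clique {1, 2, 6}. A clique must lie in a single bag of any decomposition, so no decomposition can have width below 2. Hence tw(G) = 2 exactly.

2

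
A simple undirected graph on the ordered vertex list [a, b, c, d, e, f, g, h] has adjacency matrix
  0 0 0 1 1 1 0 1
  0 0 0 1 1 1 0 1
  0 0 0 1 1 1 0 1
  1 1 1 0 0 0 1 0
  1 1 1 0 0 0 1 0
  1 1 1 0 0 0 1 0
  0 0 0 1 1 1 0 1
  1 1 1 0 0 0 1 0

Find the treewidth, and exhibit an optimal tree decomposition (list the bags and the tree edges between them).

Treewidth 4.
One such decomposition:
Bags: B1 = {a, b, c, e, g}  B2 = {a, b, c, f, g}  B3 = {a, b, c, d, g}  B4 = {a, b, c, g, h}
Tree: B1–B2, B2–B3, B3–B4

Every bag has size at most 5, so the width is 5 − 1 = 4 and tw(G) ≤ 4. For the lower bound: the 5 vertex sets {b,e}, {f,g}, {a,d}, {c}, {h} are disjoint, each induces a connected subgraph, and every pair is joined by at least one edge of G. Contracting each set to a single vertex therefore yields K_{5} as a minor, and since treewidth is minor-monotone, tw(G) ≥ tw(K_{5}) = 4. Therefore the treewidth is 4.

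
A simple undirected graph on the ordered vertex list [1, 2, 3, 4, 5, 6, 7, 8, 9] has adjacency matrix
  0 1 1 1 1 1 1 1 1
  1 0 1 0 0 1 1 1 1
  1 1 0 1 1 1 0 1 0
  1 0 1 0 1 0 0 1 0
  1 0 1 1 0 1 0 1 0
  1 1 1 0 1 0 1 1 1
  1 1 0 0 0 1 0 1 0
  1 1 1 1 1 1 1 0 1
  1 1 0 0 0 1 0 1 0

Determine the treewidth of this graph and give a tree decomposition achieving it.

Every bag has size at most 5, so the width is 5 − 1 = 4 and tw(G) ≤ 4. Conversely, {1, 3, 4, 5, 8} is a clique of size 5, and the vertices of any clique must share a bag in every tree decomposition; so some bag has ≥ 5 vertices and tw(G) ≥ 4. Hence tw(G) = 4 exactly.

Treewidth 4.
One optimal decomposition is:
Bags: B1 = {1, 2, 3, 6, 8}  B2 = {1, 2, 6, 7, 8}  B3 = {1, 3, 5, 6, 8}  B4 = {1, 3, 4, 5, 8}  B5 = {1, 2, 6, 8, 9}
Tree: B1–B2, B1–B3, B3–B4, B1–B5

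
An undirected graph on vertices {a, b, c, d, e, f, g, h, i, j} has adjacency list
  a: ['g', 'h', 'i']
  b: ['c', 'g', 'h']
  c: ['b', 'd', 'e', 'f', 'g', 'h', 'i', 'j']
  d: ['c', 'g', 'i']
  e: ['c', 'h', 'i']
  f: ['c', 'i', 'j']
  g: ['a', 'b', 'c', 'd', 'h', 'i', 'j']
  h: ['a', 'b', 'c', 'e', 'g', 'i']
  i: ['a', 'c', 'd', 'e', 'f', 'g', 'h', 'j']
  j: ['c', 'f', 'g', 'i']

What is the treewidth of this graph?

3

A width-3 tree decomposition is:
Bags: B1 = {c, g, h, i}  B2 = {b, c, g, h}  B3 = {c, g, i, j}  B4 = {c, e, h, i}  B5 = {c, f, i, j}  B6 = {a, g, h, i}  B7 = {c, d, g, i}
Tree: B1–B2, B1–B3, B1–B4, B3–B5, B1–B6, B3–B7
The largest bag has 4 vertices, giving width 3; this decomposition certifies tw(G) ≤ 3. Conversely, {b, c, g, h} is a clique of size 4, and the vertices of any clique must share a bag in every tree decomposition; so some bag has ≥ 4 vertices and tw(G) ≥ 3. Therefore the treewidth is 3.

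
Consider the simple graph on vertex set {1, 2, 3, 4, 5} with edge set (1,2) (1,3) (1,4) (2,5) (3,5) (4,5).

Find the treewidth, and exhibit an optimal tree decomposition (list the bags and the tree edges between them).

The largest bag has 3 vertices, giving width 2; this decomposition certifies tw(G) ≤ 2. For the lower bound, G contains the cycle 1–4–5–3–1, so G is not a forest; only forests have treewidth ≤ 1, hence tw(G) ≥ 2. Therefore the treewidth is 2.

Treewidth 2.
Bags: B1 = {1, 4, 5}  B2 = {1, 3, 5}  B3 = {1, 2, 5}
Tree: B1–B2, B2–B3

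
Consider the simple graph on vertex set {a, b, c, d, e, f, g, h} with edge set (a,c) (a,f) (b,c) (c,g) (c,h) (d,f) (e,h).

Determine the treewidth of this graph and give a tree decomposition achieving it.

Every bag has size at most 2, so the width is 2 − 1 = 1 and tw(G) ≤ 1. Since G has at least one edge (e.g. c–h), it is not an edgeless graph, so tw(G) ≥ 1. Therefore the treewidth is 1.

Treewidth 1.
Bags: B1 = {c, h}  B2 = {a, c}  B3 = {a, f}  B4 = {b, c}  B5 = {c, g}  B6 = {e, h}  B7 = {d, f}
Tree: B1–B2, B2–B3, B1–B4, B4–B5, B1–B6, B3–B7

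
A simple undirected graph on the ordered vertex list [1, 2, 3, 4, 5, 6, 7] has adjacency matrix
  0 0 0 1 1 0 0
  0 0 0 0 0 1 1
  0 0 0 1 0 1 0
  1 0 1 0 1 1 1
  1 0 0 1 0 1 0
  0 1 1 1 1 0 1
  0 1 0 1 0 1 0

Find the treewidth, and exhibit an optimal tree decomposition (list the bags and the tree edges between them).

Every bag has size at most 3, so the width is 3 − 1 = 2 and tw(G) ≤ 2. For the lower bound, the 3 vertices {2, 6, 7} are pairwise adjacent, and any tree decomposition puts a clique entirely inside one bag — forcing width ≥ 2. Hence tw(G) = 2 exactly.

Treewidth 2.
One optimal decomposition is:
Bags: B1 = {4, 6, 7}  B2 = {2, 6, 7}  B3 = {4, 5, 6}  B4 = {1, 4, 5}  B5 = {3, 4, 6}
Tree: B1–B2, B1–B3, B3–B4, B3–B5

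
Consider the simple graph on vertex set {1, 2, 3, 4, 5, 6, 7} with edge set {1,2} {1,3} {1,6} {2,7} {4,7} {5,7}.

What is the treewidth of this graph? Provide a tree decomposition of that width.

Each bag holds 2 vertices, so the decomposition has width 1, which upper-bounds the treewidth. Since G has at least one edge (e.g. 1–2), it is not an edgeless graph, so tw(G) ≥ 1. Therefore the treewidth is 1.

Treewidth 1.
Bags: B1 = {1, 2}  B2 = {2, 7}  B3 = {1, 3}  B4 = {4, 7}  B5 = {1, 6}  B6 = {5, 7}
Tree: B1–B2, B1–B3, B2–B4, B1–B5, B2–B6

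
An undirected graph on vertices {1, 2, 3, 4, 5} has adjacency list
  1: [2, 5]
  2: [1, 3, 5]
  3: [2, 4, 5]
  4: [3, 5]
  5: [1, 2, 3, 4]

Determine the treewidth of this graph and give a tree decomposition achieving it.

Treewidth 2.
One optimal decomposition is:
Bags: B1 = {2, 3, 5}  B2 = {1, 2, 5}  B3 = {3, 4, 5}
Tree: B1–B2, B1–B3

Each bag holds 3 vertices, so the decomposition has width 2, which upper-bounds the treewidth. For the lower bound, the 3 vertices {1, 2, 5} are pairwise adjacent, and any tree decomposition puts a clique entirely inside one bag — forcing width ≥ 2. Combining the bounds, tw(G) = 2.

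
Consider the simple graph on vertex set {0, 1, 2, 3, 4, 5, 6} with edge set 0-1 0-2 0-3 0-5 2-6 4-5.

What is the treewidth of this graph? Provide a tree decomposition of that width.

Every bag has size at most 2, so the width is 2 − 1 = 1 and tw(G) ≤ 1. Since G has at least one edge (e.g. 0–3), it is not an edgeless graph, so tw(G) ≥ 1. Combining the bounds, tw(G) = 1.

Treewidth 1.
Bags: B1 = {0, 3}  B2 = {0, 1}  B3 = {0, 2}  B4 = {0, 5}  B5 = {4, 5}  B6 = {2, 6}
Tree: B1–B2, B2–B3, B1–B4, B4–B5, B3–B6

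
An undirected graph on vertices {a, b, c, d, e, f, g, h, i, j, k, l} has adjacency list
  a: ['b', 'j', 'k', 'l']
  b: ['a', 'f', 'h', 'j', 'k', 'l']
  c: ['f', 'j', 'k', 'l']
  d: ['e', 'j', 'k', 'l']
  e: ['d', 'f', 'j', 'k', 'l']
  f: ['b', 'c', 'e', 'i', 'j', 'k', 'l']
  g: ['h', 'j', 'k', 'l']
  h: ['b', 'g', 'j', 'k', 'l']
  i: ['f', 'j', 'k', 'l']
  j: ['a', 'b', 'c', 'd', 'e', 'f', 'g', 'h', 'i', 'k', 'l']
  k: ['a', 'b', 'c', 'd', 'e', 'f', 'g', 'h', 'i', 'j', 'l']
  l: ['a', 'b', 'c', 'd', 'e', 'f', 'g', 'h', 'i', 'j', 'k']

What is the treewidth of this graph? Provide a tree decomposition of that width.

Treewidth 4.
One such decomposition:
Bags: B1 = {f, i, j, k, l}  B2 = {e, f, j, k, l}  B3 = {c, f, j, k, l}  B4 = {d, e, j, k, l}  B5 = {b, f, j, k, l}  B6 = {b, h, j, k, l}  B7 = {a, b, j, k, l}  B8 = {g, h, j, k, l}
Tree: B1–B2, B2–B3, B2–B4, B3–B5, B5–B6, B6–B7, B6–B8

The largest bag has 5 vertices, giving width 4; this decomposition certifies tw(G) ≤ 4. For the lower bound, the 5 vertices {d, e, j, k, l} are pairwise adjacent, and any tree decomposition puts a clique entirely inside one bag — forcing width ≥ 4. The upper and lower bounds meet at 4, so that is the treewidth.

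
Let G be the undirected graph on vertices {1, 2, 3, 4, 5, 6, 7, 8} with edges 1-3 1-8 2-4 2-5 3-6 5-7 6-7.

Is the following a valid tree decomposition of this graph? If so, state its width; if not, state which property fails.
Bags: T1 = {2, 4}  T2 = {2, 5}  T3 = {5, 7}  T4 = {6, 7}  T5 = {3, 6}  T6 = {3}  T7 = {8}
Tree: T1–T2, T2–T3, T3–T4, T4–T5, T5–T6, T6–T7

A tree decomposition must satisfy three properties: every vertex lies in some bag; for every edge, both endpoints lie together in some bag; and for every vertex, the bags containing it form a connected subtree. Here vertex 1 appears in no bag, so the decomposition is invalid.

No — vertex 1 appears in no bag.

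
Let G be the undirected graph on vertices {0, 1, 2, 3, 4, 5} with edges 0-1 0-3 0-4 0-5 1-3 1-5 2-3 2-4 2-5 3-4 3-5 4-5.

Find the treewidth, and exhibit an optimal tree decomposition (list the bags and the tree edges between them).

Each bag holds 4 vertices, so the decomposition has width 3, which upper-bounds the treewidth. For the lower bound, the 4 vertices {0, 1, 3, 5} are pairwise adjacent, and any tree decomposition puts a clique entirely inside one bag — forcing width ≥ 3. Hence tw(G) = 3 exactly.

Treewidth 3.
One optimal decomposition is:
Bags: B1 = {0, 1, 3, 5}  B2 = {0, 3, 4, 5}  B3 = {2, 3, 4, 5}
Tree: B1–B2, B2–B3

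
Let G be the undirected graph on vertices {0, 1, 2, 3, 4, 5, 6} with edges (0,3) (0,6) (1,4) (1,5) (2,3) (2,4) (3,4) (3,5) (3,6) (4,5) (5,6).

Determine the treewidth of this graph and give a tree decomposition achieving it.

Treewidth 2.
One optimal decomposition is:
Bags: B1 = {3, 4, 5}  B2 = {1, 4, 5}  B3 = {2, 3, 4}  B4 = {3, 5, 6}  B5 = {0, 3, 6}
Tree: B1–B2, B1–B3, B1–B4, B4–B5

Every bag has size at most 3, so the width is 3 − 1 = 2 and tw(G) ≤ 2. For the lower bound, the 3 vertices {1, 4, 5} are pairwise adjacent, and any tree decomposition puts a clique entirely inside one bag — forcing width ≥ 2. Hence tw(G) = 2 exactly.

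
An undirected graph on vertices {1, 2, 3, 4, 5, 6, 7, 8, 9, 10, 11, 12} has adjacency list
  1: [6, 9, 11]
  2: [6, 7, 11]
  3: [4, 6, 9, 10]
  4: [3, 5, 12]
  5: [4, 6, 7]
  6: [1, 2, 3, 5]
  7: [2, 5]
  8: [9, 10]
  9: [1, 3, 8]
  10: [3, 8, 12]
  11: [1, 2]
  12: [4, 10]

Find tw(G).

3

A width-3 tree decomposition is:
Bags: B1 = {4, 8, 10, 12}  B2 = {3, 4, 8, 10}  B3 = {3, 4, 8, 9}  B4 = {3, 4, 5, 9}  B5 = {3, 5, 6, 9}  B6 = {1, 5, 6, 9}  B7 = {1, 5, 6, 7}  B8 = {1, 2, 6, 7}  B9 = {1, 2, 7, 11}
Tree: B1–B2, B2–B3, B3–B4, B4–B5, B5–B6, B6–B7, B7–B8, B8–B9
Every bag has size at most 4, so the width is 4 − 1 = 3 and tw(G) ≤ 3. For the lower bound: the 4 vertex sets {8,10,12}, {4}, {3}, {1,5,6,9} are disjoint, each induces a connected subgraph, and every pair is joined by at least one edge of G. Contracting each set to a single vertex therefore yields K_{4} as a minor, and since treewidth is minor-monotone, tw(G) ≥ tw(K_{4}) = 3. The upper and lower bounds meet at 3, so that is the treewidth.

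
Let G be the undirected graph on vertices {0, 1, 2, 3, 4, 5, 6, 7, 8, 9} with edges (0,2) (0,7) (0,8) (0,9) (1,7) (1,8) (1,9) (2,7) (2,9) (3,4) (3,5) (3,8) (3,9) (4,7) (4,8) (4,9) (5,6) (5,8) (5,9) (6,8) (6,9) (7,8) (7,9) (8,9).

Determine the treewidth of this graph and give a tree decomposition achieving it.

Treewidth 3.
Bags: B1 = {0, 7, 8, 9}  B2 = {4, 7, 8, 9}  B3 = {3, 4, 8, 9}  B4 = {3, 5, 8, 9}  B5 = {1, 7, 8, 9}  B6 = {5, 6, 8, 9}  B7 = {0, 2, 7, 9}
Tree: B1–B2, B2–B3, B3–B4, B1–B5, B4–B6, B1–B7

The largest bag has 4 vertices, giving width 3; this decomposition certifies tw(G) ≤ 3. For the lower bound, the 4 vertices {3, 4, 8, 9} are pairwise adjacent, and any tree decomposition puts a clique entirely inside one bag — forcing width ≥ 3. Combining the bounds, tw(G) = 3.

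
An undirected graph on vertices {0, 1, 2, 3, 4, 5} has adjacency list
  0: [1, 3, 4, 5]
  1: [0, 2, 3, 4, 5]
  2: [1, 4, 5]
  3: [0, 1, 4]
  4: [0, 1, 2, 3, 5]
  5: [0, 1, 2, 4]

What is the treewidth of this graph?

A width-3 tree decomposition is:
Bags: B1 = {0, 1, 4, 5}  B2 = {0, 1, 3, 4}  B3 = {1, 2, 4, 5}
Tree: B1–B2, B1–B3
The largest bag has 4 vertices, giving width 3; this decomposition certifies tw(G) ≤ 3. On the other hand G contains the 4-clique {0, 1, 3, 4}. A clique must lie in a single bag of any decomposition, so no decomposition can have width below 3. The upper and lower bounds meet at 3, so that is the treewidth.

3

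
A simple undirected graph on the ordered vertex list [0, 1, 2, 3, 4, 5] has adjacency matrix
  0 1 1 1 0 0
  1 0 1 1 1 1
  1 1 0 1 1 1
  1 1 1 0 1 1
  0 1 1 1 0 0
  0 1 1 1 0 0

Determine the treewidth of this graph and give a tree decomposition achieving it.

The largest bag has 4 vertices, giving width 3; this decomposition certifies tw(G) ≤ 3. Conversely, {0, 1, 2, 3} is a clique of size 4, and the vertices of any clique must share a bag in every tree decomposition; so some bag has ≥ 4 vertices and tw(G) ≥ 3. The upper and lower bounds meet at 3, so that is the treewidth.

Treewidth 3.
Bags: B1 = {0, 1, 2, 3}  B2 = {1, 2, 3, 5}  B3 = {1, 2, 3, 4}
Tree: B1–B2, B1–B3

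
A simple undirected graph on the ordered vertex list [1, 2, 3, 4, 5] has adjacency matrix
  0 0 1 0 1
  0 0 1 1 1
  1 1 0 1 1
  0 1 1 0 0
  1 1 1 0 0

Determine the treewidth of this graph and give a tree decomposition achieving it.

Each bag holds 3 vertices, so the decomposition has width 2, which upper-bounds the treewidth. Conversely, {1, 3, 5} is a clique of size 3, and the vertices of any clique must share a bag in every tree decomposition; so some bag has ≥ 3 vertices and tw(G) ≥ 2. Hence tw(G) = 2 exactly.

Treewidth 2.
One such decomposition:
Bags: B1 = {2, 3, 5}  B2 = {1, 3, 5}  B3 = {2, 3, 4}
Tree: B1–B2, B1–B3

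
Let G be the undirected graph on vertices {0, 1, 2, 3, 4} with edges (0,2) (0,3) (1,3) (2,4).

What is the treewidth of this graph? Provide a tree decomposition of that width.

Each bag holds 2 vertices, so the decomposition has width 1, which upper-bounds the treewidth. Since G has at least one edge (e.g. 2–0), it is not an edgeless graph, so tw(G) ≥ 1. Combining the bounds, tw(G) = 1.

Treewidth 1.
One optimal decomposition is:
Bags: B1 = {0, 2}  B2 = {0, 3}  B3 = {1, 3}  B4 = {2, 4}
Tree: B1–B2, B2–B3, B1–B4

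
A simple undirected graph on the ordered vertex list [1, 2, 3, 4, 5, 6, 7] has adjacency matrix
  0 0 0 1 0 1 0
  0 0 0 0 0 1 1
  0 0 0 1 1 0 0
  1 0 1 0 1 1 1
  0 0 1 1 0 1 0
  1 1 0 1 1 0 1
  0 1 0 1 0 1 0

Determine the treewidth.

A width-2 tree decomposition is:
Bags: B1 = {1, 4, 6}  B2 = {4, 6, 7}  B3 = {2, 6, 7}  B4 = {4, 5, 6}  B5 = {3, 4, 5}
Tree: B1–B2, B2–B3, B2–B4, B4–B5
Every bag has size at most 3, so the width is 3 − 1 = 2 and tw(G) ≤ 2. On the other hand G contains the 3-clique {2, 6, 7}. A clique must lie in a single bag of any decomposition, so no decomposition can have width below 2. Hence tw(G) = 2 exactly.

2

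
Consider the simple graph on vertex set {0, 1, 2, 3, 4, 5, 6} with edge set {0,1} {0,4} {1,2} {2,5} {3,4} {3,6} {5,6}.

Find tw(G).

2

A width-2 tree decomposition is:
Bags: B1 = {3, 4, 6}  B2 = {4, 5, 6}  B3 = {2, 4, 5}  B4 = {1, 2, 4}  B5 = {0, 1, 4}
Tree: B1–B2, B2–B3, B3–B4, B4–B5
Every bag has size at most 3, so the width is 3 − 1 = 2 and tw(G) ≤ 2. The edges 4–3–6–5–2–1–0–4 form a cycle, so G is not a tree and its treewidth is at least 2. Combining the bounds, tw(G) = 2.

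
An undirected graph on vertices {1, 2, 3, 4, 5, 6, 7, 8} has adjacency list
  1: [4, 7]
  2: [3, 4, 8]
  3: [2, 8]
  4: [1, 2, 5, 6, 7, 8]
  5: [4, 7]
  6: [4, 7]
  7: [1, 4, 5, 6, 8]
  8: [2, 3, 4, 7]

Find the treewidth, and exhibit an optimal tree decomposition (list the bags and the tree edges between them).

Treewidth 2.
One optimal decomposition is:
Bags: B1 = {4, 7, 8}  B2 = {2, 4, 8}  B3 = {4, 5, 7}  B4 = {2, 3, 8}  B5 = {1, 4, 7}  B6 = {4, 6, 7}
Tree: B1–B2, B1–B3, B2–B4, B1–B5, B3–B6

Every bag has size at most 3, so the width is 3 − 1 = 2 and tw(G) ≤ 2. Conversely, {2, 3, 8} is a clique of size 3, and the vertices of any clique must share a bag in every tree decomposition; so some bag has ≥ 3 vertices and tw(G) ≥ 2. The upper and lower bounds meet at 2, so that is the treewidth.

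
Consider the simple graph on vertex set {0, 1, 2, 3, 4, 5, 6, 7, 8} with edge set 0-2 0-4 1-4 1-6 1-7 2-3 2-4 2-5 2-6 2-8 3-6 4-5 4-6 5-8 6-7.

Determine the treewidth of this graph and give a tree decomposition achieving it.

Treewidth 2.
One such decomposition:
Bags: B1 = {1, 4, 6}  B2 = {2, 4, 6}  B3 = {0, 2, 4}  B4 = {2, 3, 6}  B5 = {2, 4, 5}  B6 = {2, 5, 8}  B7 = {1, 6, 7}
Tree: B1–B2, B2–B3, B2–B4, B3–B5, B5–B6, B1–B7

The largest bag has 3 vertices, giving width 2; this decomposition certifies tw(G) ≤ 2. Conversely, {1, 4, 6} is a clique of size 3, and the vertices of any clique must share a bag in every tree decomposition; so some bag has ≥ 3 vertices and tw(G) ≥ 2. The upper and lower bounds meet at 2, so that is the treewidth.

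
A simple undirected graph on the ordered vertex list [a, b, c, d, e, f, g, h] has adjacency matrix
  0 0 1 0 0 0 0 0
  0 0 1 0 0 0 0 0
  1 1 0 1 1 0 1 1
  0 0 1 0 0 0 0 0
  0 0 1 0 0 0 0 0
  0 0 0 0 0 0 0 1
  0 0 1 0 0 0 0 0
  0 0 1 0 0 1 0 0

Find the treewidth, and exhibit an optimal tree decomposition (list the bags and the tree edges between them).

Treewidth 1.
Bags: B1 = {a, c}  B2 = {c, h}  B3 = {f, h}  B4 = {c, g}  B5 = {c, d}  B6 = {c, e}  B7 = {b, c}
Tree: B1–B2, B2–B3, B1–B4, B4–B5, B1–B6, B1–B7

The largest bag has 2 vertices, giving width 1; this decomposition certifies tw(G) ≤ 1. Any graph with an edge has treewidth ≥ 1, and G has the edge c–a. Therefore the treewidth is 1.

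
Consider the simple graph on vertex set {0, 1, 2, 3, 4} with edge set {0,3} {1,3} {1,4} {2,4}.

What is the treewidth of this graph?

A width-1 tree decomposition is:
Bags: B1 = {0, 3}  B2 = {1, 3}  B3 = {1, 4}  B4 = {2, 4}
Tree: B1–B2, B2–B3, B3–B4
Each bag holds 2 vertices, so the decomposition has width 1, which upper-bounds the treewidth. G has an edge, so its treewidth is at least 1. The upper and lower bounds meet at 1, so that is the treewidth.

1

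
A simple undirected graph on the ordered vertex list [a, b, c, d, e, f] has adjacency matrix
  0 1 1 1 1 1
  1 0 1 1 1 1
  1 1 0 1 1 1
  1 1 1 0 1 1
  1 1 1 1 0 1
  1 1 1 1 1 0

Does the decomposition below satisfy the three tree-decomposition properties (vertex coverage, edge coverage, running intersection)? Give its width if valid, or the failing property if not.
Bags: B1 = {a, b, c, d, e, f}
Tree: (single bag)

Every vertex of G appears in some bag (union = {a, b, c, d, e, f}); every edge is covered by a bag; and for each vertex v the set of bags containing v is connected in the bag tree. The decomposition is therefore valid. The largest bag has 6 vertices, so the width is 5.

Yes; width 5.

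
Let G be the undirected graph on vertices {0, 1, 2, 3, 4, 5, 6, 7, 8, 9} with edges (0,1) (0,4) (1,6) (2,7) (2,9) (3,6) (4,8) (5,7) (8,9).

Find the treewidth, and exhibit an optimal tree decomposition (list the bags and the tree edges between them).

Treewidth 1.
Bags: B1 = {5, 7}  B2 = {2, 7}  B3 = {2, 9}  B4 = {8, 9}  B5 = {4, 8}  B6 = {0, 4}  B7 = {0, 1}  B8 = {1, 6}  B9 = {3, 6}
Tree: B1–B2, B2–B3, B3–B4, B4–B5, B5–B6, B6–B7, B7–B8, B8–B9

Each bag holds 2 vertices, so the decomposition has width 1, which upper-bounds the treewidth. G has an edge, so its treewidth is at least 1. Combining the bounds, tw(G) = 1.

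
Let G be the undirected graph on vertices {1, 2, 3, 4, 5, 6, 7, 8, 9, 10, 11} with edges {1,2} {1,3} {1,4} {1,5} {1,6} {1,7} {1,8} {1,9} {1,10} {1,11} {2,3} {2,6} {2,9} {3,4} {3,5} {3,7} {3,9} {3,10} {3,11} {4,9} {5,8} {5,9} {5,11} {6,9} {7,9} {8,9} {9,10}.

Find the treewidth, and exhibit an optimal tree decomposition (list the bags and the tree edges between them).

Each bag holds 4 vertices, so the decomposition has width 3, which upper-bounds the treewidth. For the lower bound, the 4 vertices {1, 5, 8, 9} are pairwise adjacent, and any tree decomposition puts a clique entirely inside one bag — forcing width ≥ 3. The upper and lower bounds meet at 3, so that is the treewidth.

Treewidth 3.
Bags: B1 = {1, 3, 9, 10}  B2 = {1, 2, 3, 9}  B3 = {1, 3, 5, 9}  B4 = {1, 3, 5, 11}  B5 = {1, 3, 4, 9}  B6 = {1, 2, 6, 9}  B7 = {1, 5, 8, 9}  B8 = {1, 3, 7, 9}
Tree: B1–B2, B1–B3, B3–B4, B2–B5, B2–B6, B3–B7, B1–B8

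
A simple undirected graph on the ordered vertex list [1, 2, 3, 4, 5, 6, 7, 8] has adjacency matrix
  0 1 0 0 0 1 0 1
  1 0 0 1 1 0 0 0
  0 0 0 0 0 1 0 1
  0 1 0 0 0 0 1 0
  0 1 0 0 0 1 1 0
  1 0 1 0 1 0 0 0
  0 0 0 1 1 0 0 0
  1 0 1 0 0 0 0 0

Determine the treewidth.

2

A width-2 tree decomposition is:
Bags: B1 = {4, 5, 7}  B2 = {2, 4, 5}  B3 = {2, 5, 6}  B4 = {1, 2, 6}  B5 = {1, 3, 6}  B6 = {1, 3, 8}
Tree: B1–B2, B2–B3, B3–B4, B4–B5, B5–B6
The largest bag has 3 vertices, giving width 2; this decomposition certifies tw(G) ≤ 2. The edges 7–4–2–5–7 form a cycle, so G is not a tree and its treewidth is at least 2. Hence tw(G) = 2 exactly.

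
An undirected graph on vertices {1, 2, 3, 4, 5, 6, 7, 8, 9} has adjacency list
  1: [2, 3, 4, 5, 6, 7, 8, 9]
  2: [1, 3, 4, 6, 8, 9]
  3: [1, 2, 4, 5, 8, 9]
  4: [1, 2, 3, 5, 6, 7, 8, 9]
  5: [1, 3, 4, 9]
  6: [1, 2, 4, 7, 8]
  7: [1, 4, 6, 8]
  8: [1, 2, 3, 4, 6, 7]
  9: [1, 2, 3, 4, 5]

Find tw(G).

A width-4 tree decomposition is:
Bags: B1 = {1, 2, 4, 6, 8}  B2 = {1, 2, 3, 4, 8}  B3 = {1, 4, 6, 7, 8}  B4 = {1, 2, 3, 4, 9}  B5 = {1, 3, 4, 5, 9}
Tree: B1–B2, B1–B3, B2–B4, B4–B5
The largest bag has 5 vertices, giving width 4; this decomposition certifies tw(G) ≤ 4. For the lower bound, the 5 vertices {1, 2, 3, 4, 8} are pairwise adjacent, and any tree decomposition puts a clique entirely inside one bag — forcing width ≥ 4. Combining the bounds, tw(G) = 4.

4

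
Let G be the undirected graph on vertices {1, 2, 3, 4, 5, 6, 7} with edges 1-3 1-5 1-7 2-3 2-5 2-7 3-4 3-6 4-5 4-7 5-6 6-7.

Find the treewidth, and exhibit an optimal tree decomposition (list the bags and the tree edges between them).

Treewidth 3.
One such decomposition:
Bags: B1 = {1, 3, 5, 7}  B2 = {3, 5, 6, 7}  B3 = {2, 3, 5, 7}  B4 = {3, 4, 5, 7}
Tree: B1–B2, B2–B3, B3–B4

The largest bag has 4 vertices, giving width 3; this decomposition certifies tw(G) ≤ 3. For the lower bound: the 4 vertex sets {1,5}, {6,7}, {3}, {2} are disjoint, each induces a connected subgraph, and every pair is joined by at least one edge of G. Contracting each set to a single vertex therefore yields K_{4} as a minor, and since treewidth is minor-monotone, tw(G) ≥ tw(K_{4}) = 3. The upper and lower bounds meet at 3, so that is the treewidth.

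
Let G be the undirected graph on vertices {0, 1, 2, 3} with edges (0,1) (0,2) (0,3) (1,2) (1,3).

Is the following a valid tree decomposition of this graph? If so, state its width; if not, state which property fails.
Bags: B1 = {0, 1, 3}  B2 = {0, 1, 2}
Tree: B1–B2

Vertex coverage: the bags together contain {0, 1, 2, 3}, the full vertex set. Edge coverage: each edge of G has both endpoints in at least one bag. Running intersection: for every vertex, the bags containing it form a connected subtree. All three properties hold, so this is a valid tree decomposition of width max|bag| − 1 = 2, and hence tw(G) ≤ 2.

Yes; width 2.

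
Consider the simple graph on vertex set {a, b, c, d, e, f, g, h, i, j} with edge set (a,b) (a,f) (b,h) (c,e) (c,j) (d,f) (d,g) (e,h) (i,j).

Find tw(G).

1

A width-1 tree decomposition is:
Bags: B1 = {i, j}  B2 = {c, j}  B3 = {c, e}  B4 = {e, h}  B5 = {b, h}  B6 = {a, b}  B7 = {a, f}  B8 = {d, f}  B9 = {d, g}
Tree: B1–B2, B2–B3, B3–B4, B4–B5, B5–B6, B6–B7, B7–B8, B8–B9
Every bag has size at most 2, so the width is 2 − 1 = 1 and tw(G) ≤ 1. Any graph with an edge has treewidth ≥ 1, and G has the edge i–j. Therefore the treewidth is 1.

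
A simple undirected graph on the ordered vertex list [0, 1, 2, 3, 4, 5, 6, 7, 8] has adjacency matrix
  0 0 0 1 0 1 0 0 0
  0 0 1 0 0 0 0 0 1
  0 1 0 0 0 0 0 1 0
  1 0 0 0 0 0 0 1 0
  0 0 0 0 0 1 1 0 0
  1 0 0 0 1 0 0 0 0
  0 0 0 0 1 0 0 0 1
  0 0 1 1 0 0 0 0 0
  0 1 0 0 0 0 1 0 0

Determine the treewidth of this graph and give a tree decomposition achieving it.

Treewidth 2.
One such decomposition:
Bags: B1 = {0, 4, 5}  B2 = {0, 3, 4}  B3 = {3, 4, 7}  B4 = {2, 4, 7}  B5 = {1, 2, 4}  B6 = {1, 4, 8}  B7 = {4, 6, 8}
Tree: B1–B2, B2–B3, B3–B4, B4–B5, B5–B6, B6–B7

The largest bag has 3 vertices, giving width 2; this decomposition certifies tw(G) ≤ 2. The edges 4–5–0–3–7–2–1–8–6–4 form a cycle, so G is not a tree and its treewidth is at least 2. Combining the bounds, tw(G) = 2.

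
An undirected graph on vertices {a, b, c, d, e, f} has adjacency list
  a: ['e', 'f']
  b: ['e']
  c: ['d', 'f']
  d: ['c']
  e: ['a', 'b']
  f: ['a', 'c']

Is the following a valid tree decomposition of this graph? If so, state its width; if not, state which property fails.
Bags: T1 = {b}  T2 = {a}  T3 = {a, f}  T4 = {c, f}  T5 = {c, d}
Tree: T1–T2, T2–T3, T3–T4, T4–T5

A tree decomposition must satisfy three properties: every vertex lies in some bag; for every edge, both endpoints lie together in some bag; and for every vertex, the bags containing it form a connected subtree. Here vertex e appears in no bag, so the decomposition is invalid.

No — vertex e appears in no bag.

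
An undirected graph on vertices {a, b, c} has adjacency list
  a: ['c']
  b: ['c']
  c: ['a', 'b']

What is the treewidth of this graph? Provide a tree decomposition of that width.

Treewidth 1.
One such decomposition:
Bags: B1 = {b, c}  B2 = {a, c}
Tree: B1–B2

Each bag holds 2 vertices, so the decomposition has width 1, which upper-bounds the treewidth. Any graph with an edge has treewidth ≥ 1, and G has the edge c–b. Hence tw(G) = 1 exactly.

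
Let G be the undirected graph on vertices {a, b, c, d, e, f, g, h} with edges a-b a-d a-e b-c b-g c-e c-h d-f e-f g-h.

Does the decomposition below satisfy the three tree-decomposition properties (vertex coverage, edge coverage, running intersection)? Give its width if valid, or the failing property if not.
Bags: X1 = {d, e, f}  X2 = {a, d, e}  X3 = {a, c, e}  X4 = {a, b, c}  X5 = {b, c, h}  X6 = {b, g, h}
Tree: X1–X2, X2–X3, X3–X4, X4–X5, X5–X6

Checking the three conditions: (i) the bags cover all of {a, b, c, d, e, f, g, h}; (ii) for each edge, some bag contains both endpoints; (iii) the bags containing any fixed vertex form a subtree. All hold, so the decomposition is valid with width 3 − 1 = 2.

Yes; width 2.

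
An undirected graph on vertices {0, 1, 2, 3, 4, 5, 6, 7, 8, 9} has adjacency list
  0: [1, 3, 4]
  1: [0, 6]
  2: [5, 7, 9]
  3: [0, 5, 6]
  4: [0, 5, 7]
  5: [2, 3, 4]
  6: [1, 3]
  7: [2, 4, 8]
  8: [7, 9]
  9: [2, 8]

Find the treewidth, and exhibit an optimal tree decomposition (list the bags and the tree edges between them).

Each bag holds 3 vertices, so the decomposition has width 2, which upper-bounds the treewidth. For the lower bound, G contains the cycle 8–9–2–7–8, so G is not a forest; only forests have treewidth ≤ 1, hence tw(G) ≥ 2. Therefore the treewidth is 2.

Treewidth 2.
Bags: B1 = {7, 8, 9}  B2 = {2, 7, 9}  B3 = {2, 4, 7}  B4 = {2, 4, 5}  B5 = {0, 4, 5}  B6 = {0, 3, 5}  B7 = {0, 1, 3}  B8 = {1, 3, 6}
Tree: B1–B2, B2–B3, B3–B4, B4–B5, B5–B6, B6–B7, B7–B8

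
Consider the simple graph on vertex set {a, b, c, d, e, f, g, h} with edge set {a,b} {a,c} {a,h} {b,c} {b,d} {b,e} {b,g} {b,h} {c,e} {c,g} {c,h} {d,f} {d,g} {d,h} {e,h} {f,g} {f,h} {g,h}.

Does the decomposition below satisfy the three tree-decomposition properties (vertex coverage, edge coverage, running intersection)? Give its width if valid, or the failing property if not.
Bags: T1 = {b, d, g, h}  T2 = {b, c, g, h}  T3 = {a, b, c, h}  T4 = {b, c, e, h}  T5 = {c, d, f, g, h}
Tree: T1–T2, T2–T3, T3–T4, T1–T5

A tree decomposition must satisfy three properties: every vertex lies in some bag; for every edge, both endpoints lie together in some bag; and for every vertex, the bags containing it form a connected subtree. Here bags containing vertex c are not connected in the tree, so the decomposition is invalid.

No — bags containing vertex c are not connected in the tree.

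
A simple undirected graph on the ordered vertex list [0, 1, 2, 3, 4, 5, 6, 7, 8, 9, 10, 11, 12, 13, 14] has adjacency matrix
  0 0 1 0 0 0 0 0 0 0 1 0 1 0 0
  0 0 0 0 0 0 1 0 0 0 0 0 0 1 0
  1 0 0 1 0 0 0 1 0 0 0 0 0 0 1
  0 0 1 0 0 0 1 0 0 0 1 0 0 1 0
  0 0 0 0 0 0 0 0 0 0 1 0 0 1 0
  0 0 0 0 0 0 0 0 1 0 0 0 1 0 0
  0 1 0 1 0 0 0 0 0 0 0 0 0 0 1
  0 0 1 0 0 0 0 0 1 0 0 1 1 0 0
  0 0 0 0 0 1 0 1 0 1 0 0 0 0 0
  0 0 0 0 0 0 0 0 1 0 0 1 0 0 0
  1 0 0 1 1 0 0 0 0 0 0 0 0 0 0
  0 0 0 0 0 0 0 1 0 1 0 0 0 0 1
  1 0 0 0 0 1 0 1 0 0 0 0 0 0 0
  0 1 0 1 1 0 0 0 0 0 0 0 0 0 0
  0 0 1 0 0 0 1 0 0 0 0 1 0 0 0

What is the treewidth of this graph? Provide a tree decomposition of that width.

The largest bag has 4 vertices, giving width 3; this decomposition certifies tw(G) ≤ 3. For the lower bound: the 4 vertex sets {5,8,9}, {12}, {7}, {0,2,11,14} are disjoint, each induces a connected subgraph, and every pair is joined by at least one edge of G. Contracting each set to a single vertex therefore yields K_{4} as a minor, and since treewidth is minor-monotone, tw(G) ≥ tw(K_{4}) = 3. The upper and lower bounds meet at 3, so that is the treewidth.

Treewidth 3.
One such decomposition:
Bags: B1 = {5, 8, 9, 12}  B2 = {7, 8, 9, 12}  B3 = {7, 9, 11, 12}  B4 = {0, 7, 11, 12}  B5 = {0, 2, 7, 11}  B6 = {0, 2, 11, 14}  B7 = {0, 2, 10, 14}  B8 = {2, 3, 10, 14}  B9 = {3, 6, 10, 14}  B10 = {3, 4, 6, 10}  B11 = {3, 4, 6, 13}  B12 = {1, 4, 6, 13}
Tree: B1–B2, B2–B3, B3–B4, B4–B5, B5–B6, B6–B7, B7–B8, B8–B9, B9–B10, B10–B11, B11–B12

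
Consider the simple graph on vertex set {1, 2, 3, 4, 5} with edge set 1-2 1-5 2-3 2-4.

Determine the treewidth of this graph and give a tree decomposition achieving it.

Treewidth 1.
One optimal decomposition is:
Bags: B1 = {2, 3}  B2 = {1, 2}  B3 = {1, 5}  B4 = {2, 4}
Tree: B1–B2, B2–B3, B1–B4

The largest bag has 2 vertices, giving width 1; this decomposition certifies tw(G) ≤ 1. Any graph with an edge has treewidth ≥ 1, and G has the edge 2–3. Hence tw(G) = 1 exactly.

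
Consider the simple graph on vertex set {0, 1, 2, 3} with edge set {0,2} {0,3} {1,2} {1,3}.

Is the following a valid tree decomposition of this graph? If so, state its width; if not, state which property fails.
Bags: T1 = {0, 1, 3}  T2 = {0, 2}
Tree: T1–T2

No — edge (1,2) lies in no bag.

A tree decomposition must satisfy three properties: every vertex lies in some bag; for every edge, both endpoints lie together in some bag; and for every vertex, the bags containing it form a connected subtree. Here edge (1,2) lies in no bag, so the decomposition is invalid.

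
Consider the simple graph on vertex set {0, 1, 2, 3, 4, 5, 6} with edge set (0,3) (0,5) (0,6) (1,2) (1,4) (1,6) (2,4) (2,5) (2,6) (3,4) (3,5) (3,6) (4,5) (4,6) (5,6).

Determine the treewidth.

3

A width-3 tree decomposition is:
Bags: B1 = {1, 2, 4, 6}  B2 = {2, 4, 5, 6}  B3 = {3, 4, 5, 6}  B4 = {0, 3, 5, 6}
Tree: B1–B2, B2–B3, B3–B4
Every bag has size at most 4, so the width is 4 − 1 = 3 and tw(G) ≤ 3. For the lower bound, the 4 vertices {0, 3, 5, 6} are pairwise adjacent, and any tree decomposition puts a clique entirely inside one bag — forcing width ≥ 3. Hence tw(G) = 3 exactly.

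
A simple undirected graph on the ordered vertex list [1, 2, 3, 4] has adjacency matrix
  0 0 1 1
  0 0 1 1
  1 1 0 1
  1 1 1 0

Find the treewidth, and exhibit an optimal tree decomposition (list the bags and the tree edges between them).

Each bag holds 3 vertices, so the decomposition has width 2, which upper-bounds the treewidth. Conversely, {1, 3, 4} is a clique of size 3, and the vertices of any clique must share a bag in every tree decomposition; so some bag has ≥ 3 vertices and tw(G) ≥ 2. Combining the bounds, tw(G) = 2.

Treewidth 2.
Bags: B1 = {2, 3, 4}  B2 = {1, 3, 4}
Tree: B1–B2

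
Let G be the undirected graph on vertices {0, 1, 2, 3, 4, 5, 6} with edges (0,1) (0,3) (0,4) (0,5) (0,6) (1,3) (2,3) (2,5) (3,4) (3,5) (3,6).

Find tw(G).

A width-2 tree decomposition is:
Bags: B1 = {0, 3, 6}  B2 = {0, 3, 5}  B3 = {0, 3, 4}  B4 = {2, 3, 5}  B5 = {0, 1, 3}
Tree: B1–B2, B2–B3, B2–B4, B1–B5
Each bag holds 3 vertices, so the decomposition has width 2, which upper-bounds the treewidth. On the other hand G contains the 3-clique {0, 1, 3}. A clique must lie in a single bag of any decomposition, so no decomposition can have width below 2. Therefore the treewidth is 2.

2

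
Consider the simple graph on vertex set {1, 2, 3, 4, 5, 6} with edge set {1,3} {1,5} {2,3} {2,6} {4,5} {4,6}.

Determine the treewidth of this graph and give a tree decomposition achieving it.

The largest bag has 3 vertices, giving width 2; this decomposition certifies tw(G) ≤ 2. The edges 1–5–4–6–2–3–1 form a cycle, so G is not a tree and its treewidth is at least 2. Combining the bounds, tw(G) = 2.

Treewidth 2.
One optimal decomposition is:
Bags: B1 = {1, 4, 5}  B2 = {1, 4, 6}  B3 = {1, 2, 6}  B4 = {1, 2, 3}
Tree: B1–B2, B2–B3, B3–B4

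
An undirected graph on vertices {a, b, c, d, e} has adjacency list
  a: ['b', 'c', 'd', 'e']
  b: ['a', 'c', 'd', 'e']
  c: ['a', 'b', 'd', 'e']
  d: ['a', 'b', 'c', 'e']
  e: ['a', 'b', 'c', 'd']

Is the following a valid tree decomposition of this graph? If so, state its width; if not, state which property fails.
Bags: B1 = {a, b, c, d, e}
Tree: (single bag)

Yes; width 4.

Checking the three conditions: (i) the bags cover all of {a, b, c, d, e}; (ii) for each edge, some bag contains both endpoints; (iii) the bags containing any fixed vertex form a subtree. All hold, so the decomposition is valid with width 5 − 1 = 4.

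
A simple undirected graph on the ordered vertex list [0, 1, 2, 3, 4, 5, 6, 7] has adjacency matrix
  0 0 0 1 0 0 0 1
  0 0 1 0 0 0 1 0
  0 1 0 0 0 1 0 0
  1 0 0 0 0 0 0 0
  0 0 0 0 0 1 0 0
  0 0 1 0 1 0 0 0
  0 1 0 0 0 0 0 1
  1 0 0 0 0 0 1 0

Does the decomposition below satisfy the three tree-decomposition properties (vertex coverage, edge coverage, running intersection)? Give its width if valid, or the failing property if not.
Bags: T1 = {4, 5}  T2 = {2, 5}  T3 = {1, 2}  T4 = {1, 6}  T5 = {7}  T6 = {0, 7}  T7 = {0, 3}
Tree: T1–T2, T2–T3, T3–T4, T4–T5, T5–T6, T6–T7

No — edge (6,7) lies in no bag.

A tree decomposition must satisfy three properties: every vertex lies in some bag; for every edge, both endpoints lie together in some bag; and for every vertex, the bags containing it form a connected subtree. Here edge (6,7) lies in no bag, so the decomposition is invalid.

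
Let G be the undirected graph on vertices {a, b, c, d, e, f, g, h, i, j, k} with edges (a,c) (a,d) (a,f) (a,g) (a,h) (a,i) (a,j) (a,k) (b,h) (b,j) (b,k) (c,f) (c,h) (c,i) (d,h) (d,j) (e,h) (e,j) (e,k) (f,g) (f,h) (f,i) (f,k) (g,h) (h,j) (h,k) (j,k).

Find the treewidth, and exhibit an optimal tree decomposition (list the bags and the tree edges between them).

Treewidth 3.
Bags: B1 = {a, h, j, k}  B2 = {a, f, h, k}  B3 = {e, h, j, k}  B4 = {a, c, f, h}  B5 = {a, d, h, j}  B6 = {a, f, g, h}  B7 = {b, h, j, k}  B8 = {a, c, f, i}
Tree: B1–B2, B1–B3, B2–B4, B1–B5, B2–B6, B3–B7, B4–B8

The largest bag has 4 vertices, giving width 3; this decomposition certifies tw(G) ≤ 3. Conversely, {e, h, j, k} is a clique of size 4, and the vertices of any clique must share a bag in every tree decomposition; so some bag has ≥ 4 vertices and tw(G) ≥ 3. The upper and lower bounds meet at 3, so that is the treewidth.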